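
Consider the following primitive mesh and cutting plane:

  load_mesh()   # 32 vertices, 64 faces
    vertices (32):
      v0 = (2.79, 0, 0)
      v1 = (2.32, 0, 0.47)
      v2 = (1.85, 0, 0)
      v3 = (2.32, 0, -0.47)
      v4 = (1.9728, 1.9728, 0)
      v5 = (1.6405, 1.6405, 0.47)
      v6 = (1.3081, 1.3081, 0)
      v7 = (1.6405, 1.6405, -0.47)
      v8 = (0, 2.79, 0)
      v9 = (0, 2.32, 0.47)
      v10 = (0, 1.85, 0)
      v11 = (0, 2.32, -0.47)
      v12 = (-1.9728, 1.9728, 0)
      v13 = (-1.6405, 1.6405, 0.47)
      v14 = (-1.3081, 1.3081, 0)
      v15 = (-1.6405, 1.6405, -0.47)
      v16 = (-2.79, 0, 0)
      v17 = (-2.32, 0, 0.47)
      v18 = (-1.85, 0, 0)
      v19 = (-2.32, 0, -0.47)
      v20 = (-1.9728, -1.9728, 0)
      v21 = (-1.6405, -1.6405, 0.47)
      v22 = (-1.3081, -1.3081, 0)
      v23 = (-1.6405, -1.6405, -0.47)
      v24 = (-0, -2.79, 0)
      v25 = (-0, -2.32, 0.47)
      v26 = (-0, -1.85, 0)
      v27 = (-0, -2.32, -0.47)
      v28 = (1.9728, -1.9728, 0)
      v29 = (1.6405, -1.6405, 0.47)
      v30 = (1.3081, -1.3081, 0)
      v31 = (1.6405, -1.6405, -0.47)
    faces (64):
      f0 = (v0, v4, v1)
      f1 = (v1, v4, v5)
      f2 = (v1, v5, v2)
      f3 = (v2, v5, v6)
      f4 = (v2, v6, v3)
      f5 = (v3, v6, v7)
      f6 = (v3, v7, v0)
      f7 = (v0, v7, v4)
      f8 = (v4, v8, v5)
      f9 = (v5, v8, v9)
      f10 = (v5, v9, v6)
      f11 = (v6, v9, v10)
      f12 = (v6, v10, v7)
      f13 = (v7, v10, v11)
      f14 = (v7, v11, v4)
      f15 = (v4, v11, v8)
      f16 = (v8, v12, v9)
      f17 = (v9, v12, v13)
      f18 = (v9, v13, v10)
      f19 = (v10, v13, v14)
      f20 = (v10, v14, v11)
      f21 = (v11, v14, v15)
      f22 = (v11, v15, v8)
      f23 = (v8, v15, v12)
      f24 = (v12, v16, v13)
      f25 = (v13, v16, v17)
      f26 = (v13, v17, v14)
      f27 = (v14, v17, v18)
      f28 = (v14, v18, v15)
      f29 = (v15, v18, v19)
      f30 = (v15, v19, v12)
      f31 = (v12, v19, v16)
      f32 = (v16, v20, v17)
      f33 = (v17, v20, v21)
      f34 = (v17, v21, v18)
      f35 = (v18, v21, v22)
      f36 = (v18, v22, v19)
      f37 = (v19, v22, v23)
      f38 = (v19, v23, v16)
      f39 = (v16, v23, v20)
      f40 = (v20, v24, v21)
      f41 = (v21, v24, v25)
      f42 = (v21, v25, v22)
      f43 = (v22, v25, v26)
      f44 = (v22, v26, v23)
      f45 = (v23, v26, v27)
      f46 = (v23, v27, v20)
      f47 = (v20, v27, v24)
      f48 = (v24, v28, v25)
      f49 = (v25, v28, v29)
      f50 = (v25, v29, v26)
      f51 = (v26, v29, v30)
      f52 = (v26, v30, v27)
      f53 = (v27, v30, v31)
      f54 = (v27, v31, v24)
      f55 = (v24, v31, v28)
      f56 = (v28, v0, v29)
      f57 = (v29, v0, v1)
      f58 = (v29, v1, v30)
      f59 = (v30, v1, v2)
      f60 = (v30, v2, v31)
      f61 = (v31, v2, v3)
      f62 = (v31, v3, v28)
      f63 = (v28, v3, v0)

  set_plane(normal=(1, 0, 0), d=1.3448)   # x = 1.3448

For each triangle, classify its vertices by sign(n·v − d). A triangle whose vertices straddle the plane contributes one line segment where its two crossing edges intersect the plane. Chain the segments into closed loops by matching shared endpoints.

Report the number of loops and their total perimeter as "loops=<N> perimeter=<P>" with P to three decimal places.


loops=2 perimeter=5.566

Straddling triangles (20 of 64):
  (v2,v5,v6) [++-] → (1.3448, 1.3448, 0.0518923)–(1.3448, 1.21951, 0)  len=0.1356
  (v2,v6,v3) [+-+] → (1.3448, 1.21951, 0)–(1.3448, 1.26066, -0.0170462)  len=0.0445
  (v3,v6,v7) [+-+] → (1.3448, 1.26066, -0.0170462)–(1.3448, 1.3448, -0.0518923)  len=0.0911
  (v4,v8,v5) [+-+] → (1.3448, 2.23294, 0)–(1.3448, 1.8477, 0.385283)  len=0.5448
  (v5,v8,v9) [+--] → (1.3448, 1.8477, 0.385283)–(1.3448, 1.76298, 0.47)  len=0.1198
  (v5,v9,v6) [+--] → (1.3448, 1.76298, 0.47)–(1.3448, 1.3448, 0.0518923)  len=0.5913
  (v6,v10,v7) [--+] → (1.3448, 1.67826, -0.385283)–(1.3448, 1.3448, -0.0518923)  len=0.4715
  (v7,v10,v11) [+--] → (1.3448, 1.67826, -0.385283)–(1.3448, 1.76298, -0.47)  len=0.1198
  (v7,v11,v4) [+-+] → (1.3448, 1.76298, -0.47)–(1.3448, 2.08332, -0.149615)  len=0.4531
  (v4,v11,v8) [+--] → (1.3448, 2.08332, -0.149615)–(1.3448, 2.23294, 0)  len=0.2116
  (v24,v28,v25) [-+-] → (1.3448, -2.23294, 0)–(1.3448, -2.08332, 0.149615)  len=0.2116
  (v25,v28,v29) [-++] → (1.3448, -2.08332, 0.149615)–(1.3448, -1.76298, 0.47)  len=0.4531
  (v25,v29,v26) [-+-] → (1.3448, -1.76298, 0.47)–(1.3448, -1.67826, 0.385283)  len=0.1198
  (v26,v29,v30) [-+-] → (1.3448, -1.67826, 0.385283)–(1.3448, -1.3448, 0.0518923)  len=0.4715
  (v27,v30,v31) [--+] → (1.3448, -1.3448, -0.0518923)–(1.3448, -1.76298, -0.47)  len=0.5913
  (v27,v31,v24) [-+-] → (1.3448, -1.76298, -0.47)–(1.3448, -1.8477, -0.385283)  len=0.1198
  (v24,v31,v28) [-++] → (1.3448, -1.8477, -0.385283)–(1.3448, -2.23294, 0)  len=0.5448
  (v29,v1,v30) [++-] → (1.3448, -1.26066, 0.0170462)–(1.3448, -1.3448, 0.0518923)  len=0.0911
  (v30,v1,v2) [-++] → (1.3448, -1.26066, 0.0170462)–(1.3448, -1.21951, 0)  len=0.0445
  (v30,v2,v31) [-++] → (1.3448, -1.21951, 0)–(1.3448, -1.3448, -0.0518923)  len=0.1356

Chained into 2 loop(s):
  loop 1: 10 segments, perimeter = 2.7832
  loop 2: 10 segments, perimeter = 2.7832
Total perimeter = 5.566


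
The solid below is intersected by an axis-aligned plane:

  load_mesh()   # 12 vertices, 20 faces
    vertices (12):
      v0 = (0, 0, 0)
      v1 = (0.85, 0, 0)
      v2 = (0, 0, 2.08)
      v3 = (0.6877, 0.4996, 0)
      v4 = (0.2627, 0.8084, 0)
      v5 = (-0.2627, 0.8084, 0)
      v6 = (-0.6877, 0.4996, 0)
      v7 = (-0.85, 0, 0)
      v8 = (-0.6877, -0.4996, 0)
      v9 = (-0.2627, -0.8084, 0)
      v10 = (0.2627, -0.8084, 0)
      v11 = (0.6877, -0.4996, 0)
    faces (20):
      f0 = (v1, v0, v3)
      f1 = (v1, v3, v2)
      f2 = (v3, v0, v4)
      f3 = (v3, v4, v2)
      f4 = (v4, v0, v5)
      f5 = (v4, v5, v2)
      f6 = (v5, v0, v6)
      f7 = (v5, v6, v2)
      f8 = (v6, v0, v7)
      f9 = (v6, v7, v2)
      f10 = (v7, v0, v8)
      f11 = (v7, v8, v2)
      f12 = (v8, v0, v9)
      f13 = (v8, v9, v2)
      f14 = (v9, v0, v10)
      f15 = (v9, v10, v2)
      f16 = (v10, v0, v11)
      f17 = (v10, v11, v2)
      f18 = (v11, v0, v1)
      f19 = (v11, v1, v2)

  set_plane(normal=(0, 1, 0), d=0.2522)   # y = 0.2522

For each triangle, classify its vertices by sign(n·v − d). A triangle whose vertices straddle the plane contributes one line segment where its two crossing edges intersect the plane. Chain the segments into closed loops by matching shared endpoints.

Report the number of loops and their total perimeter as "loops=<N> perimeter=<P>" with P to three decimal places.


Straddling triangles (10 of 20):
  (v1,v0,v3) [--+] → (0.347154, 0.2522, 0)–(0.76807, 0.2522, 0)  len=0.4209
  (v1,v3,v2) [-+-] → (0.76807, 0.2522, 0)–(0.347154, 0.2522, 1.03001)  len=1.1127
  (v3,v0,v4) [+-+] → (0.347154, 0.2522, 0)–(0.0819556, 0.2522, 0)  len=0.2652
  (v3,v4,v2) [++-] → (0.0819556, 0.2522, 1.43109)–(0.347154, 0.2522, 1.03001)  len=0.4808
  (v4,v0,v5) [+-+] → (0.0819556, 0.2522, 0)–(-0.0819556, 0.2522, 0)  len=0.1639
  (v4,v5,v2) [++-] → (-0.0819556, 0.2522, 1.43109)–(0.0819556, 0.2522, 1.43109)  len=0.1639
  (v5,v0,v6) [+-+] → (-0.0819556, 0.2522, 0)–(-0.347154, 0.2522, 0)  len=0.2652
  (v5,v6,v2) [++-] → (-0.347154, 0.2522, 1.03001)–(-0.0819556, 0.2522, 1.43109)  len=0.4808
  (v6,v0,v7) [+--] → (-0.347154, 0.2522, 0)–(-0.76807, 0.2522, 0)  len=0.4209
  (v6,v7,v2) [+--] → (-0.76807, 0.2522, 0)–(-0.347154, 0.2522, 1.03001)  len=1.1127

Chained into 1 loop(s):
  loop 1: 10 segments, perimeter = 4.8871
Total perimeter = 4.887

loops=1 perimeter=4.887


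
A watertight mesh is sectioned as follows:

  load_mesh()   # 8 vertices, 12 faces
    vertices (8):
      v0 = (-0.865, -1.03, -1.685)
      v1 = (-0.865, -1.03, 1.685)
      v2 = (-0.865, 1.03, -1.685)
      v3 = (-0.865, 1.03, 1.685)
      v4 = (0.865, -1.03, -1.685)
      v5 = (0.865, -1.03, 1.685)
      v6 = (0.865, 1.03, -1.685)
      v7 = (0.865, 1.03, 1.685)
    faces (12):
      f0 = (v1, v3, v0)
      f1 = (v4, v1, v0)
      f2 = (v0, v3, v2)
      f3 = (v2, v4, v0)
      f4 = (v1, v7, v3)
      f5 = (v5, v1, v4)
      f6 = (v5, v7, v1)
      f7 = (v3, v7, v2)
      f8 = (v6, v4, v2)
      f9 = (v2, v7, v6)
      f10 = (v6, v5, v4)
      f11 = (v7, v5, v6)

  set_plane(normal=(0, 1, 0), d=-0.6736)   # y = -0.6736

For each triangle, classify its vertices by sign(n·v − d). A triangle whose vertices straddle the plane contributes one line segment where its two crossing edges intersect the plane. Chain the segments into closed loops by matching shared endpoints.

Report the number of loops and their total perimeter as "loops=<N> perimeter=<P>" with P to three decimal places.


loops=1 perimeter=10.200

Straddling triangles (8 of 12):
  (v1,v3,v0) [-+-] → (-0.865, -0.6736, 1.685)–(-0.865, -0.6736, -1.10196)  len=2.7870
  (v0,v3,v2) [-++] → (-0.865, -0.6736, -1.10196)–(-0.865, -0.6736, -1.685)  len=0.5830
  (v2,v4,v0) [+--] → (0.565693, -0.6736, -1.685)–(-0.865, -0.6736, -1.685)  len=1.4307
  (v1,v7,v3) [-++] → (-0.565693, -0.6736, 1.685)–(-0.865, -0.6736, 1.685)  len=0.2993
  (v5,v7,v1) [-+-] → (0.865, -0.6736, 1.685)–(-0.565693, -0.6736, 1.685)  len=1.4307
  (v6,v4,v2) [+-+] → (0.865, -0.6736, -1.685)–(0.565693, -0.6736, -1.685)  len=0.2993
  (v6,v5,v4) [+--] → (0.865, -0.6736, 1.10196)–(0.865, -0.6736, -1.685)  len=2.7870
  (v7,v5,v6) [+-+] → (0.865, -0.6736, 1.685)–(0.865, -0.6736, 1.10196)  len=0.5830

Chained into 1 loop(s):
  loop 1: 8 segments, perimeter = 10.2000
Total perimeter = 10.200


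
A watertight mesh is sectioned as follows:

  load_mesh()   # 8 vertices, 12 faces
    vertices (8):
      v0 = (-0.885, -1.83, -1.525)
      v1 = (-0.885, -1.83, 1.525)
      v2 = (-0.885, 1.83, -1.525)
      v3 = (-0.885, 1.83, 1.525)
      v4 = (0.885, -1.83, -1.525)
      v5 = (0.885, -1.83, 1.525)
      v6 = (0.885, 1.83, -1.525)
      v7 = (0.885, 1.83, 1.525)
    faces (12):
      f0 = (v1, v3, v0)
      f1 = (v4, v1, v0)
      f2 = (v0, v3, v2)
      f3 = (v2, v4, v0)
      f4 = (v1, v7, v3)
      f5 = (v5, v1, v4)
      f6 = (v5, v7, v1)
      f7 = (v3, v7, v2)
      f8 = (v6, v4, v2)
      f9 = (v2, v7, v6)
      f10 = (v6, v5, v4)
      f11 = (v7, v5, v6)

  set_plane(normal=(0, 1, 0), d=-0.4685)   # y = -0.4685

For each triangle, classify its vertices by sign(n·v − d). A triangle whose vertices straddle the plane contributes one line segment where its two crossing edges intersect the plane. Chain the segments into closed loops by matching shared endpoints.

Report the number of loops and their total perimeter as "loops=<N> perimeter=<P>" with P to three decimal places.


loops=1 perimeter=9.640

Straddling triangles (8 of 12):
  (v1,v3,v0) [-+-] → (-0.885, -0.4685, 1.525)–(-0.885, -0.4685, -0.390417)  len=1.9154
  (v0,v3,v2) [-++] → (-0.885, -0.4685, -0.390417)–(-0.885, -0.4685, -1.525)  len=1.1346
  (v2,v4,v0) [+--] → (0.22657, -0.4685, -1.525)–(-0.885, -0.4685, -1.525)  len=1.1116
  (v1,v7,v3) [-++] → (-0.22657, -0.4685, 1.525)–(-0.885, -0.4685, 1.525)  len=0.6584
  (v5,v7,v1) [-+-] → (0.885, -0.4685, 1.525)–(-0.22657, -0.4685, 1.525)  len=1.1116
  (v6,v4,v2) [+-+] → (0.885, -0.4685, -1.525)–(0.22657, -0.4685, -1.525)  len=0.6584
  (v6,v5,v4) [+--] → (0.885, -0.4685, 0.390417)–(0.885, -0.4685, -1.525)  len=1.9154
  (v7,v5,v6) [+-+] → (0.885, -0.4685, 1.525)–(0.885, -0.4685, 0.390417)  len=1.1346

Chained into 1 loop(s):
  loop 1: 8 segments, perimeter = 9.6400
Total perimeter = 9.640


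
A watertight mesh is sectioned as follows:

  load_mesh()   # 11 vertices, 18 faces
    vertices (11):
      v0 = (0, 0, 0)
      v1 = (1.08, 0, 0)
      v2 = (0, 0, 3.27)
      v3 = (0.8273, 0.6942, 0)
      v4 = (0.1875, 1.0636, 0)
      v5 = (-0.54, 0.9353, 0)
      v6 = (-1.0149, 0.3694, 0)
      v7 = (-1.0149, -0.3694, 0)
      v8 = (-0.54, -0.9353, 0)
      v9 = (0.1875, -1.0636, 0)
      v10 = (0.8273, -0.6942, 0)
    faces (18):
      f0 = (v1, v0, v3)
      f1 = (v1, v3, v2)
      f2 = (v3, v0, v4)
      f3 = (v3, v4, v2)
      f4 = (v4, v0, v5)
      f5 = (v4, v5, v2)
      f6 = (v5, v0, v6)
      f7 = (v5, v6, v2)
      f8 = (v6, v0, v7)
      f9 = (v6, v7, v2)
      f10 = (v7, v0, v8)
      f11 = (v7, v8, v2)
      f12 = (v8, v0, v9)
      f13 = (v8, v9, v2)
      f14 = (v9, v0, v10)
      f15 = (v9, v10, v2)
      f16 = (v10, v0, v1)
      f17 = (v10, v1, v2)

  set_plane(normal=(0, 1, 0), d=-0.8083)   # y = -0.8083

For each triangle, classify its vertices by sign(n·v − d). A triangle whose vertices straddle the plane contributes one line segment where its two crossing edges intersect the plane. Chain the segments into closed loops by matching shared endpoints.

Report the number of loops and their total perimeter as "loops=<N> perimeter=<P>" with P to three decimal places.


Straddling triangles (6 of 18):
  (v7,v0,v8) [++-] → (-0.466676, -0.8083, 0)–(-0.646578, -0.8083, 0)  len=0.1799
  (v7,v8,v2) [+-+] → (-0.646578, -0.8083, 0)–(-0.466676, -0.8083, 0.444018)  len=0.4791
  (v8,v0,v9) [-+-] → (-0.466676, -0.8083, 0)–(0.142494, -0.8083, 0)  len=0.6092
  (v8,v9,v2) [--+] → (0.142494, -0.8083, 0.784911)–(-0.466676, -0.8083, 0.444018)  len=0.6981
  (v9,v0,v10) [-++] → (0.142494, -0.8083, 0)–(0.629679, -0.8083, 0)  len=0.4872
  (v9,v10,v2) [-++] → (0.629679, -0.8083, 0)–(0.142494, -0.8083, 0.784911)  len=0.9238

Chained into 1 loop(s):
  loop 1: 6 segments, perimeter = 3.3772
Total perimeter = 3.377

loops=1 perimeter=3.377


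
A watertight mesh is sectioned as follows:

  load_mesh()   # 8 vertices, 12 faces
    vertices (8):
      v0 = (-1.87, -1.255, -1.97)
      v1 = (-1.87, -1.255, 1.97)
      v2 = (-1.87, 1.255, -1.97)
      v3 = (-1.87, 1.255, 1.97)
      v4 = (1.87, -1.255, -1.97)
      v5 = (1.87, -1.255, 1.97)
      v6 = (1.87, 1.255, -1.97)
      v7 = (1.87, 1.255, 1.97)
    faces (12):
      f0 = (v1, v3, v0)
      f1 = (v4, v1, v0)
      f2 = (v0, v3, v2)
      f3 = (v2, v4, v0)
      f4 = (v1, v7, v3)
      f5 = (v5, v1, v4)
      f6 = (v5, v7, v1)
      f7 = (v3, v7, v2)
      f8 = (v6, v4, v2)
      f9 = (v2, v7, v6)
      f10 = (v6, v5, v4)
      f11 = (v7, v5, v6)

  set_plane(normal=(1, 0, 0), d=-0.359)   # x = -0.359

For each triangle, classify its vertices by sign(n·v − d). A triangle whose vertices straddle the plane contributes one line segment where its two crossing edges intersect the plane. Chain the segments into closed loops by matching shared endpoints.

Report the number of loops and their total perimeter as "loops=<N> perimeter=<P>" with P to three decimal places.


Straddling triangles (8 of 12):
  (v4,v1,v0) [+--] → (-0.359, -1.255, 0.378198)–(-0.359, -1.255, -1.97)  len=2.3482
  (v2,v4,v0) [-+-] → (-0.359, 0.240933, -1.97)–(-0.359, -1.255, -1.97)  len=1.4959
  (v1,v7,v3) [-+-] → (-0.359, -0.240933, 1.97)–(-0.359, 1.255, 1.97)  len=1.4959
  (v5,v1,v4) [+-+] → (-0.359, -1.255, 1.97)–(-0.359, -1.255, 0.378198)  len=1.5918
  (v5,v7,v1) [++-] → (-0.359, -0.240933, 1.97)–(-0.359, -1.255, 1.97)  len=1.0141
  (v3,v7,v2) [-+-] → (-0.359, 1.255, 1.97)–(-0.359, 1.255, -0.378198)  len=2.3482
  (v6,v4,v2) [++-] → (-0.359, 0.240933, -1.97)–(-0.359, 1.255, -1.97)  len=1.0141
  (v2,v7,v6) [-++] → (-0.359, 1.255, -0.378198)–(-0.359, 1.255, -1.97)  len=1.5918

Chained into 1 loop(s):
  loop 1: 8 segments, perimeter = 12.9000
Total perimeter = 12.900

loops=1 perimeter=12.900


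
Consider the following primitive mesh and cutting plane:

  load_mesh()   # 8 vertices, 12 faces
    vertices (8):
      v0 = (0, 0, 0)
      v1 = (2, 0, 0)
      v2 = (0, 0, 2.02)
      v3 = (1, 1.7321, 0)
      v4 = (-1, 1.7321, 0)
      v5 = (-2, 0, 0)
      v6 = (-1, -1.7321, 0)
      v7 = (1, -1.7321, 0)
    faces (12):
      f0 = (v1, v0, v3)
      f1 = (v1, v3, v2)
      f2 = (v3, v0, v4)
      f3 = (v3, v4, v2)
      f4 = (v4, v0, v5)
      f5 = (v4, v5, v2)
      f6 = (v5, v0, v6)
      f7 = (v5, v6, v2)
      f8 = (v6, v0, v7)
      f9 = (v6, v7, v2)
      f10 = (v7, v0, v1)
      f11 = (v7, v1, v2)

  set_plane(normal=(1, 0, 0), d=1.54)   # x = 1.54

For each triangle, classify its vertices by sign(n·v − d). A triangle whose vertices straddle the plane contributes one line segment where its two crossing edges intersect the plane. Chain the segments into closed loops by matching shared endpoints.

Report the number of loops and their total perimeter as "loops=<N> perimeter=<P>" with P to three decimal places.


Straddling triangles (4 of 12):
  (v1,v0,v3) [+--] → (1.54, 0, 0)–(1.54, 0.796766, 0)  len=0.7968
  (v1,v3,v2) [+--] → (1.54, 0.796766, 0)–(1.54, 0, 0.4646)  len=0.9223
  (v7,v0,v1) [--+] → (1.54, 0, 0)–(1.54, -0.796766, 0)  len=0.7968
  (v7,v1,v2) [-+-] → (1.54, -0.796766, 0)–(1.54, 0, 0.4646)  len=0.9223

Chained into 1 loop(s):
  loop 1: 4 segments, perimeter = 3.4382
Total perimeter = 3.438

loops=1 perimeter=3.438


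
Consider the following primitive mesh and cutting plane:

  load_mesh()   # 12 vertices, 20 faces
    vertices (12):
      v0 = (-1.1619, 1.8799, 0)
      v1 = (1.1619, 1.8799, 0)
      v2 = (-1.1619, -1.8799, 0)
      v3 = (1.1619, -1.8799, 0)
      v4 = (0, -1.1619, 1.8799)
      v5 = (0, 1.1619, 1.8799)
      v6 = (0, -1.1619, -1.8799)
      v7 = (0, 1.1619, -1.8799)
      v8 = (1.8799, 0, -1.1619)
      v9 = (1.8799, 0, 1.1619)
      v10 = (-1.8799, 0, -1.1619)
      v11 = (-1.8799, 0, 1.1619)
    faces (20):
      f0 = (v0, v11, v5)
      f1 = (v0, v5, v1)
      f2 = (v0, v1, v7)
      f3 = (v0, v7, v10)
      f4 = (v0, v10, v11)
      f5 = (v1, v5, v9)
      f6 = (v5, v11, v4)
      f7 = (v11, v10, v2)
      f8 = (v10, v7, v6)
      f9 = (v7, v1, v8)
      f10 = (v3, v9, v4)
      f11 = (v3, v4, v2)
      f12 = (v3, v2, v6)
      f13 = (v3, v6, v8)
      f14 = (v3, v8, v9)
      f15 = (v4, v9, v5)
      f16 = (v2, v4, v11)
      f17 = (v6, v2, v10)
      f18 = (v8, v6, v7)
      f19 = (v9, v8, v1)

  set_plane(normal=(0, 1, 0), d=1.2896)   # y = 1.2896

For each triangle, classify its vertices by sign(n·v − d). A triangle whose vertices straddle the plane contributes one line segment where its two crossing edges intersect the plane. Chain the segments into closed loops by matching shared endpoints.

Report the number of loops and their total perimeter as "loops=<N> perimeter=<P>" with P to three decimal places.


Straddling triangles (8 of 20):
  (v0,v11,v5) [+--] → (-1.38736, 1.2896, 0.364844)–(-0.20665, 1.2896, 1.54555)  len=1.6698
  (v0,v5,v1) [+-+] → (-0.20665, 1.2896, 1.54555)–(0.20665, 1.2896, 1.54555)  len=0.4133
  (v0,v1,v7) [++-] → (0.20665, 1.2896, -1.54555)–(-0.20665, 1.2896, -1.54555)  len=0.4133
  (v0,v7,v10) [+--] → (-0.20665, 1.2896, -1.54555)–(-1.38736, 1.2896, -0.364844)  len=1.6698
  (v0,v10,v11) [+--] → (-1.38736, 1.2896, -0.364844)–(-1.38736, 1.2896, 0.364844)  len=0.7297
  (v1,v5,v9) [+--] → (0.20665, 1.2896, 1.54555)–(1.38736, 1.2896, 0.364844)  len=1.6698
  (v7,v1,v8) [-+-] → (0.20665, 1.2896, -1.54555)–(1.38736, 1.2896, -0.364844)  len=1.6698
  (v9,v8,v1) [--+] → (1.38736, 1.2896, -0.364844)–(1.38736, 1.2896, 0.364844)  len=0.7297

Chained into 1 loop(s):
  loop 1: 8 segments, perimeter = 8.9651
Total perimeter = 8.965

loops=1 perimeter=8.965


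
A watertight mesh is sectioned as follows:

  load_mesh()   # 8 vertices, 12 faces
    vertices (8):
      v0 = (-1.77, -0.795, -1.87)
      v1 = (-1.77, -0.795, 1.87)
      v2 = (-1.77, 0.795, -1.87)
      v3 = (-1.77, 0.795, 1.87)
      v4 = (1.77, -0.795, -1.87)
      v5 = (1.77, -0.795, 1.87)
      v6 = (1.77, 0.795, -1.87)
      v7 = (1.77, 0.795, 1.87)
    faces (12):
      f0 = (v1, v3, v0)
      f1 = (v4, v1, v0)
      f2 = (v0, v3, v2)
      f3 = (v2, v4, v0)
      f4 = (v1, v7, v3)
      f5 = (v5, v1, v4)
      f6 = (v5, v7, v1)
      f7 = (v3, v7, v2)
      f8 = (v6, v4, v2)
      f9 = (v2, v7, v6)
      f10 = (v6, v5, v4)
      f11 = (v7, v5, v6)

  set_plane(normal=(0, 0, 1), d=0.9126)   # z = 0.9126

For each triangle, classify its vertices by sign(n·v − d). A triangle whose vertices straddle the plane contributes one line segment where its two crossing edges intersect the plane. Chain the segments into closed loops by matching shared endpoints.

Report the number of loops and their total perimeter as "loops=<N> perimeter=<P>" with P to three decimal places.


loops=1 perimeter=10.260

Straddling triangles (8 of 12):
  (v1,v3,v0) [++-] → (-1.77, 0.387977, 0.9126)–(-1.77, -0.795, 0.9126)  len=1.1830
  (v4,v1,v0) [-+-] → (-0.863798, -0.795, 0.9126)–(-1.77, -0.795, 0.9126)  len=0.9062
  (v0,v3,v2) [-+-] → (-1.77, 0.387977, 0.9126)–(-1.77, 0.795, 0.9126)  len=0.4070
  (v5,v1,v4) [++-] → (-0.863798, -0.795, 0.9126)–(1.77, -0.795, 0.9126)  len=2.6338
  (v3,v7,v2) [++-] → (0.863798, 0.795, 0.9126)–(-1.77, 0.795, 0.9126)  len=2.6338
  (v2,v7,v6) [-+-] → (0.863798, 0.795, 0.9126)–(1.77, 0.795, 0.9126)  len=0.9062
  (v6,v5,v4) [-+-] → (1.77, -0.387977, 0.9126)–(1.77, -0.795, 0.9126)  len=0.4070
  (v7,v5,v6) [++-] → (1.77, -0.387977, 0.9126)–(1.77, 0.795, 0.9126)  len=1.1830

Chained into 1 loop(s):
  loop 1: 8 segments, perimeter = 10.2600
Total perimeter = 10.260


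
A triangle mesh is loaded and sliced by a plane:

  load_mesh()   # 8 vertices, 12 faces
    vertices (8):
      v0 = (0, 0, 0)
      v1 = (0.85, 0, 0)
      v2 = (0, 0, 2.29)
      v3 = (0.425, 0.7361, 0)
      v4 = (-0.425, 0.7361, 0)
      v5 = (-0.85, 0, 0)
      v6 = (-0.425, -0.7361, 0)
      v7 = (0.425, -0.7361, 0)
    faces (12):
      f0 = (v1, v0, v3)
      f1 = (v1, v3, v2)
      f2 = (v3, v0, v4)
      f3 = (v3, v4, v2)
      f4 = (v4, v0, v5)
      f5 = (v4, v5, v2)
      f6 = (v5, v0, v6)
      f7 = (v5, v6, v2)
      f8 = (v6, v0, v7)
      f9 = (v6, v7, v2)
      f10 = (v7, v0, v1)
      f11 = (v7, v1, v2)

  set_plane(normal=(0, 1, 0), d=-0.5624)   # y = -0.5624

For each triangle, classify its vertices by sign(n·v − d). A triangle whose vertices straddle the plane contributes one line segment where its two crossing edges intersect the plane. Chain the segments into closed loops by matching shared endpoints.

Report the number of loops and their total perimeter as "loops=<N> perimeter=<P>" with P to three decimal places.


Straddling triangles (6 of 12):
  (v5,v0,v6) [++-] → (-0.324711, -0.5624, 0)–(-0.525289, -0.5624, 0)  len=0.2006
  (v5,v6,v2) [+-+] → (-0.525289, -0.5624, 0)–(-0.324711, -0.5624, 0.540379)  len=0.5764
  (v6,v0,v7) [-+-] → (-0.324711, -0.5624, 0)–(0.324711, -0.5624, 0)  len=0.6494
  (v6,v7,v2) [--+] → (0.324711, -0.5624, 0.540379)–(-0.324711, -0.5624, 0.540379)  len=0.6494
  (v7,v0,v1) [-++] → (0.324711, -0.5624, 0)–(0.525289, -0.5624, 0)  len=0.2006
  (v7,v1,v2) [-++] → (0.525289, -0.5624, 0)–(0.324711, -0.5624, 0.540379)  len=0.5764

Chained into 1 loop(s):
  loop 1: 6 segments, perimeter = 2.8528
Total perimeter = 2.853

loops=1 perimeter=2.853


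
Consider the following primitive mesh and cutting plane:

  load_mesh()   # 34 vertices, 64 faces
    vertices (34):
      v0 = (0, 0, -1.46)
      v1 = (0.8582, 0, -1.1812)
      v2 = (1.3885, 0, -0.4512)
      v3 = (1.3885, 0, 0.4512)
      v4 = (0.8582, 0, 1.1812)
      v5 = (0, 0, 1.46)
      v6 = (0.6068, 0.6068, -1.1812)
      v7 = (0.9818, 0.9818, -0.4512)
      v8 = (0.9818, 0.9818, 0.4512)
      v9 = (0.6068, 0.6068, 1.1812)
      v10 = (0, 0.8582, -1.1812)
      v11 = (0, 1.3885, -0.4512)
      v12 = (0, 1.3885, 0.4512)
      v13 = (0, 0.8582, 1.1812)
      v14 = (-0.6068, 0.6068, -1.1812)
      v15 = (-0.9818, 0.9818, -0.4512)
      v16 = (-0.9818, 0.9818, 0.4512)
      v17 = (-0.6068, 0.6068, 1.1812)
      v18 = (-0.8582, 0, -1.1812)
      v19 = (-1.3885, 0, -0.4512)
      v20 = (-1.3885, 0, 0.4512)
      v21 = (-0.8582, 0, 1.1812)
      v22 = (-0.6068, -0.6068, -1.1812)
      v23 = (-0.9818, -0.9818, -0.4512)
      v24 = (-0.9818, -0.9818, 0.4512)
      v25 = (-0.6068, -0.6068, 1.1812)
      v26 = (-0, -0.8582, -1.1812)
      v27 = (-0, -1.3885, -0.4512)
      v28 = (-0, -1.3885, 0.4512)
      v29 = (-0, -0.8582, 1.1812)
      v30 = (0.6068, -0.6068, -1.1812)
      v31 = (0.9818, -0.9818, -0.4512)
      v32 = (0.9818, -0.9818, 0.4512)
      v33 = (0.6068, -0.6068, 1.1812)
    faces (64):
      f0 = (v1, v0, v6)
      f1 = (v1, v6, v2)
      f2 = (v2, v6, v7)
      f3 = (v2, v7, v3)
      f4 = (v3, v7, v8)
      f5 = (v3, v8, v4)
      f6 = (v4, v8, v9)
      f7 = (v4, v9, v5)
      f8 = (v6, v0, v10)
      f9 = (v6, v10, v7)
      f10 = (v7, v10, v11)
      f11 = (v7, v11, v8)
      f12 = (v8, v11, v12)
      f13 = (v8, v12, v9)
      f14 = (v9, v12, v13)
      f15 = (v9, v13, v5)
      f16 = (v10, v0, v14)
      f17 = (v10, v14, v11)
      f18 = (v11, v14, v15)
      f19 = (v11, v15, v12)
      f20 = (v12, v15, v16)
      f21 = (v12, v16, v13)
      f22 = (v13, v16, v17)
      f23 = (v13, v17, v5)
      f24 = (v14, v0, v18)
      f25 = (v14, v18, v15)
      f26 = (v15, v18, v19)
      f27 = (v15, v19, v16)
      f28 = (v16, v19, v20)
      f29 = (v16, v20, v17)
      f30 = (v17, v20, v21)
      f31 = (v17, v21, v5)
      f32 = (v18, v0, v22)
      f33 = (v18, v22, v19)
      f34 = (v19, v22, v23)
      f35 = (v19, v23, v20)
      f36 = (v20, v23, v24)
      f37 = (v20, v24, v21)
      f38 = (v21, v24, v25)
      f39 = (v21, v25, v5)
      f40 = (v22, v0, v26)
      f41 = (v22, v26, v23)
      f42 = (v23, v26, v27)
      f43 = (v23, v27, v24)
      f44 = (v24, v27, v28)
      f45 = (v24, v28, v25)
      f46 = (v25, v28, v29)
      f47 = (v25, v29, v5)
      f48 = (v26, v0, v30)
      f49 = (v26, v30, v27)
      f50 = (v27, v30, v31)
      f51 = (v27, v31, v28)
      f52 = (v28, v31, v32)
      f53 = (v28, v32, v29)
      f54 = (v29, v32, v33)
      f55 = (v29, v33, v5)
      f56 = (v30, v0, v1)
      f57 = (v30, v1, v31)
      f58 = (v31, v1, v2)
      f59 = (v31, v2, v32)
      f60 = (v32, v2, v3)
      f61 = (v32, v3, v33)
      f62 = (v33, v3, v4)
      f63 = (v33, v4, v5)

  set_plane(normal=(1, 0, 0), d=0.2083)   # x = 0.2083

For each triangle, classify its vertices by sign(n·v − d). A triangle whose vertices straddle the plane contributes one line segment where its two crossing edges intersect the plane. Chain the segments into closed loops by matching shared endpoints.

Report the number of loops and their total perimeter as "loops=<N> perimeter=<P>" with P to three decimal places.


loops=1 perimeter=8.625

Straddling triangles (20 of 64):
  (v1,v0,v6) [+-+] → (0.2083, 0, -1.39233)–(0.2083, 0.2083, -1.36429)  len=0.2102
  (v4,v9,v5) [++-] → (0.2083, 0.2083, 1.36429)–(0.2083, 0, 1.39233)  len=0.2102
  (v6,v0,v10) [+--] → (0.2083, 0.2083, -1.36429)–(0.2083, 0.7719, -1.1812)  len=0.5926
  (v6,v10,v7) [+-+] → (0.2083, 0.7719, -1.1812)–(0.2083, 0.884423, -1.02632)  len=0.1914
  (v7,v10,v11) [+--] → (0.2083, 0.884423, -1.02632)–(0.2083, 1.30221, -0.4512)  len=0.7109
  (v7,v11,v8) [+-+] → (0.2083, 1.30221, -0.4512)–(0.2083, 1.30221, -0.259746)  len=0.1915
  (v8,v11,v12) [+--] → (0.2083, 1.30221, -0.259746)–(0.2083, 1.30221, 0.4512)  len=0.7109
  (v8,v12,v9) [+-+] → (0.2083, 1.30221, 0.4512)–(0.2083, 1.12016, 0.701792)  len=0.3097
  (v9,v12,v13) [+--] → (0.2083, 1.12016, 0.701792)–(0.2083, 0.7719, 1.1812)  len=0.5926
  (v9,v13,v5) [+--] → (0.2083, 0.7719, 1.1812)–(0.2083, 0.2083, 1.36429)  len=0.5926
  (v26,v0,v30) [--+] → (0.2083, -0.2083, -1.36429)–(0.2083, -0.7719, -1.1812)  len=0.5926
  (v26,v30,v27) [-+-] → (0.2083, -0.7719, -1.1812)–(0.2083, -1.12016, -0.701792)  len=0.5926
  (v27,v30,v31) [-++] → (0.2083, -1.12016, -0.701792)–(0.2083, -1.30221, -0.4512)  len=0.3097
  (v27,v31,v28) [-+-] → (0.2083, -1.30221, -0.4512)–(0.2083, -1.30221, 0.259746)  len=0.7109
  (v28,v31,v32) [-++] → (0.2083, -1.30221, 0.259746)–(0.2083, -1.30221, 0.4512)  len=0.1915
  (v28,v32,v29) [-+-] → (0.2083, -1.30221, 0.4512)–(0.2083, -0.884423, 1.02632)  len=0.7109
  (v29,v32,v33) [-++] → (0.2083, -0.884423, 1.02632)–(0.2083, -0.7719, 1.1812)  len=0.1914
  (v29,v33,v5) [-+-] → (0.2083, -0.7719, 1.1812)–(0.2083, -0.2083, 1.36429)  len=0.5926
  (v30,v0,v1) [+-+] → (0.2083, -0.2083, -1.36429)–(0.2083, 0, -1.39233)  len=0.2102
  (v33,v4,v5) [++-] → (0.2083, 0, 1.39233)–(0.2083, -0.2083, 1.36429)  len=0.2102

Chained into 1 loop(s):
  loop 1: 20 segments, perimeter = 8.6251
Total perimeter = 8.625


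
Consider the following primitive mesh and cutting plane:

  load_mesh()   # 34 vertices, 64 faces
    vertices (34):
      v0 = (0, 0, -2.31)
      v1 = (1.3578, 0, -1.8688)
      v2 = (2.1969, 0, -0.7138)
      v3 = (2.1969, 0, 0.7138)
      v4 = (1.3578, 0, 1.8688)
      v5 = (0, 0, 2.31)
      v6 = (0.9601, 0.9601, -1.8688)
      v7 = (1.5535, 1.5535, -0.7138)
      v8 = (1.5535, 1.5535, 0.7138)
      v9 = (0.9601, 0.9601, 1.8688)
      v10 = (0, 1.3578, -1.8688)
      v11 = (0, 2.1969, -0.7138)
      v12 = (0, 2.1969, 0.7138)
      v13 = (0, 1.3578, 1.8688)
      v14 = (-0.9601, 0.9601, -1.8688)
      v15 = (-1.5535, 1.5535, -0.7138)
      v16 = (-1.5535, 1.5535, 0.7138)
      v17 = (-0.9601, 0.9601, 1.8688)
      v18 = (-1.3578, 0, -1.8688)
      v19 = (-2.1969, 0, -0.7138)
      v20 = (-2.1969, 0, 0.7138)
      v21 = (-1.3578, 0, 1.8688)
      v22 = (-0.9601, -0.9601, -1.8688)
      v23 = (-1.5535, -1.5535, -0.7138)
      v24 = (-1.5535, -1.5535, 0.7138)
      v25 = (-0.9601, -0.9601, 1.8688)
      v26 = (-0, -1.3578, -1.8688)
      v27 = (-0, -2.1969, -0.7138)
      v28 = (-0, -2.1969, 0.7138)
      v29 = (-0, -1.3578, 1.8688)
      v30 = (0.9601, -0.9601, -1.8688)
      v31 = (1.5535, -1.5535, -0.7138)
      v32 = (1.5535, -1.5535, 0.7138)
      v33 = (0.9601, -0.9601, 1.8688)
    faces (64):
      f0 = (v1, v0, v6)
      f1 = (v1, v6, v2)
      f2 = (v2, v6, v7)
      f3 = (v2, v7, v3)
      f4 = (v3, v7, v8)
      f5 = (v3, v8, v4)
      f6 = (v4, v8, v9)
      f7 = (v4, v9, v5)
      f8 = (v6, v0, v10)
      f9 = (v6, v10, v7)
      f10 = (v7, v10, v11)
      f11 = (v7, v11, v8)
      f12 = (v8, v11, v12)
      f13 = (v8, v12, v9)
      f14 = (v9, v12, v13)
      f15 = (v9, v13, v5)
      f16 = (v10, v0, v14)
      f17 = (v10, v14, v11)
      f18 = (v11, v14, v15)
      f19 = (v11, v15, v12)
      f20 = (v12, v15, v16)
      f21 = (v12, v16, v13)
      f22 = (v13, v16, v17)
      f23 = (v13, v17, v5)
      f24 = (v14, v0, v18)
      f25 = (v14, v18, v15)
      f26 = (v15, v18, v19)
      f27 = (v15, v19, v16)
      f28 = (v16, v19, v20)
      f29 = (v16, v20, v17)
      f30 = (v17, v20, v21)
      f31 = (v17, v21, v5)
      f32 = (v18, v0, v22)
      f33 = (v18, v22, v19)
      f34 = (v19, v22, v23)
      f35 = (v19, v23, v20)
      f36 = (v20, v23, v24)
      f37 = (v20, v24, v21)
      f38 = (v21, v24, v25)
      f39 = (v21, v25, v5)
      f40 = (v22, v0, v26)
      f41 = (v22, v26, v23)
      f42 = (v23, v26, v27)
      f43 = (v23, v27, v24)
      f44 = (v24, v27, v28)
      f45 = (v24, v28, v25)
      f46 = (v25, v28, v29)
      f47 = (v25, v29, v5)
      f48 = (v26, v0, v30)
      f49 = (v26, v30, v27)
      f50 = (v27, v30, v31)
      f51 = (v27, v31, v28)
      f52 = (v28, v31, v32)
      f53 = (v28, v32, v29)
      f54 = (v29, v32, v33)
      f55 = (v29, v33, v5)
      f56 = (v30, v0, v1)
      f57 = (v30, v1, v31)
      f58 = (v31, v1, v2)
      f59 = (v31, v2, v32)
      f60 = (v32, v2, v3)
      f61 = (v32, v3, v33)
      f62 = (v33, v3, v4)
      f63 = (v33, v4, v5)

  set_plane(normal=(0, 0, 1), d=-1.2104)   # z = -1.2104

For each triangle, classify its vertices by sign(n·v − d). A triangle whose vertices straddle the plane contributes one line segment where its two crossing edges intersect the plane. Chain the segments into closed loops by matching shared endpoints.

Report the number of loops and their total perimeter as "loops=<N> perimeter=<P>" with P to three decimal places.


Straddling triangles (16 of 64):
  (v1,v6,v2) [--+] → (1.66513, 0.412801, -1.2104)–(1.83612, 0, -1.2104)  len=0.4468
  (v2,v6,v7) [+-+] → (1.66513, 0.412801, -1.2104)–(1.29836, 1.29836, -1.2104)  len=0.9585
  (v6,v10,v7) [--+] → (0.885562, 1.46936, -1.2104)–(1.29836, 1.29836, -1.2104)  len=0.4468
  (v7,v10,v11) [+-+] → (0.885562, 1.46936, -1.2104)–(0, 1.83612, -1.2104)  len=0.9585
  (v10,v14,v11) [--+] → (-0.412801, 1.66513, -1.2104)–(0, 1.83612, -1.2104)  len=0.4468
  (v11,v14,v15) [+-+] → (-0.412801, 1.66513, -1.2104)–(-1.29836, 1.29836, -1.2104)  len=0.9585
  (v14,v18,v15) [--+] → (-1.46936, 0.885562, -1.2104)–(-1.29836, 1.29836, -1.2104)  len=0.4468
  (v15,v18,v19) [+-+] → (-1.46936, 0.885562, -1.2104)–(-1.83612, 0, -1.2104)  len=0.9585
  (v18,v22,v19) [--+] → (-1.66513, -0.412801, -1.2104)–(-1.83612, 0, -1.2104)  len=0.4468
  (v19,v22,v23) [+-+] → (-1.66513, -0.412801, -1.2104)–(-1.29836, -1.29836, -1.2104)  len=0.9585
  (v22,v26,v23) [--+] → (-0.885562, -1.46936, -1.2104)–(-1.29836, -1.29836, -1.2104)  len=0.4468
  (v23,v26,v27) [+-+] → (-0.885562, -1.46936, -1.2104)–(0, -1.83612, -1.2104)  len=0.9585
  (v26,v30,v27) [--+] → (0.412801, -1.66513, -1.2104)–(0, -1.83612, -1.2104)  len=0.4468
  (v27,v30,v31) [+-+] → (0.412801, -1.66513, -1.2104)–(1.29836, -1.29836, -1.2104)  len=0.9585
  (v30,v1,v31) [--+] → (1.46936, -0.885562, -1.2104)–(1.29836, -1.29836, -1.2104)  len=0.4468
  (v31,v1,v2) [+-+] → (1.46936, -0.885562, -1.2104)–(1.83612, 0, -1.2104)  len=0.9585

Chained into 1 loop(s):
  loop 1: 16 segments, perimeter = 11.2426
Total perimeter = 11.243

loops=1 perimeter=11.243


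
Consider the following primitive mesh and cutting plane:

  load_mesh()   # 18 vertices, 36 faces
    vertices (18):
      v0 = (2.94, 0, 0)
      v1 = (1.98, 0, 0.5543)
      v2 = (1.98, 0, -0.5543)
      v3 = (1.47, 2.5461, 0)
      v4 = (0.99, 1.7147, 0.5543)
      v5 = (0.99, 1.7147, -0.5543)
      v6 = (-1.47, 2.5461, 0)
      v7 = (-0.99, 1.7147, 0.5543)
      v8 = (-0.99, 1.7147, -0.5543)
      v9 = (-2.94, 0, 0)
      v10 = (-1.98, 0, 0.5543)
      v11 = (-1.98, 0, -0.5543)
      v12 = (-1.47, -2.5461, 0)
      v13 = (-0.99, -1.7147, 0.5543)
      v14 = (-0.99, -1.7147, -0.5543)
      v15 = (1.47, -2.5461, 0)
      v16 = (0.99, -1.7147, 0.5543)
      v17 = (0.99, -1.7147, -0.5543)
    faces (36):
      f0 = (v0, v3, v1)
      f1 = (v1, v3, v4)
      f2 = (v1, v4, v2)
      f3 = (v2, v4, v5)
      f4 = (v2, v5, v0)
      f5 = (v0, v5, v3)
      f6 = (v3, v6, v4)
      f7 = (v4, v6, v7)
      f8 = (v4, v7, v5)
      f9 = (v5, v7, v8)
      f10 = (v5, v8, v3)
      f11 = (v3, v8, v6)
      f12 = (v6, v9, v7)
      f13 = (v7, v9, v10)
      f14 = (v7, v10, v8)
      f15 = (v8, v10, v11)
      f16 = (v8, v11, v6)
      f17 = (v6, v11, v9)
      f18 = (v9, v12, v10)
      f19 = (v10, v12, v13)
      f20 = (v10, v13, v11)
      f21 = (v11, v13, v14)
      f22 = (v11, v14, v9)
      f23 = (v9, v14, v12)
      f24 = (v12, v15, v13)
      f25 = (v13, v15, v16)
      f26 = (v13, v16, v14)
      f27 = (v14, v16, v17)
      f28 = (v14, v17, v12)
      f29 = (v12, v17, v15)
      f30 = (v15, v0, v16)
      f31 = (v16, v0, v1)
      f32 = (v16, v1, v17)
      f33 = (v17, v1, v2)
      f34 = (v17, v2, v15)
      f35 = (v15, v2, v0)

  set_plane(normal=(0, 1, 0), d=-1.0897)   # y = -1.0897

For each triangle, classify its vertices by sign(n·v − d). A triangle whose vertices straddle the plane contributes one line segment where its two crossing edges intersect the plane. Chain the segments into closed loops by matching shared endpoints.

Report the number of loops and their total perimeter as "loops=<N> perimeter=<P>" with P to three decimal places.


loops=2 perimeter=6.651

Straddling triangles (12 of 36):
  (v9,v12,v10) [+-+] → (-2.31086, -1.0897, 0)–(-1.76173, -1.0897, 0.317066)  len=0.6341
  (v10,v12,v13) [+--] → (-1.76173, -1.0897, 0.317066)–(-1.35085, -1.0897, 0.5543)  len=0.4744
  (v10,v13,v11) [+-+] → (-1.35085, -1.0897, 0.5543)–(-1.35085, -1.0897, 0.150221)  len=0.4041
  (v11,v13,v14) [+--] → (-1.35085, -1.0897, 0.150221)–(-1.35085, -1.0897, -0.5543)  len=0.7045
  (v11,v14,v9) [+-+] → (-1.35085, -1.0897, -0.5543)–(-1.70077, -1.0897, -0.35226)  len=0.4041
  (v9,v14,v12) [+--] → (-1.70077, -1.0897, -0.35226)–(-2.31086, -1.0897, 0)  len=0.7045
  (v15,v0,v16) [-+-] → (2.31086, -1.0897, 0)–(1.70077, -1.0897, 0.35226)  len=0.7045
  (v16,v0,v1) [-++] → (1.70077, -1.0897, 0.35226)–(1.35085, -1.0897, 0.5543)  len=0.4041
  (v16,v1,v17) [-+-] → (1.35085, -1.0897, 0.5543)–(1.35085, -1.0897, -0.150221)  len=0.7045
  (v17,v1,v2) [-++] → (1.35085, -1.0897, -0.150221)–(1.35085, -1.0897, -0.5543)  len=0.4041
  (v17,v2,v15) [-+-] → (1.35085, -1.0897, -0.5543)–(1.76173, -1.0897, -0.317066)  len=0.4744
  (v15,v2,v0) [-++] → (1.76173, -1.0897, -0.317066)–(2.31086, -1.0897, 0)  len=0.6341

Chained into 2 loop(s):
  loop 1: 6 segments, perimeter = 3.3257
  loop 2: 6 segments, perimeter = 3.3257
Total perimeter = 6.651


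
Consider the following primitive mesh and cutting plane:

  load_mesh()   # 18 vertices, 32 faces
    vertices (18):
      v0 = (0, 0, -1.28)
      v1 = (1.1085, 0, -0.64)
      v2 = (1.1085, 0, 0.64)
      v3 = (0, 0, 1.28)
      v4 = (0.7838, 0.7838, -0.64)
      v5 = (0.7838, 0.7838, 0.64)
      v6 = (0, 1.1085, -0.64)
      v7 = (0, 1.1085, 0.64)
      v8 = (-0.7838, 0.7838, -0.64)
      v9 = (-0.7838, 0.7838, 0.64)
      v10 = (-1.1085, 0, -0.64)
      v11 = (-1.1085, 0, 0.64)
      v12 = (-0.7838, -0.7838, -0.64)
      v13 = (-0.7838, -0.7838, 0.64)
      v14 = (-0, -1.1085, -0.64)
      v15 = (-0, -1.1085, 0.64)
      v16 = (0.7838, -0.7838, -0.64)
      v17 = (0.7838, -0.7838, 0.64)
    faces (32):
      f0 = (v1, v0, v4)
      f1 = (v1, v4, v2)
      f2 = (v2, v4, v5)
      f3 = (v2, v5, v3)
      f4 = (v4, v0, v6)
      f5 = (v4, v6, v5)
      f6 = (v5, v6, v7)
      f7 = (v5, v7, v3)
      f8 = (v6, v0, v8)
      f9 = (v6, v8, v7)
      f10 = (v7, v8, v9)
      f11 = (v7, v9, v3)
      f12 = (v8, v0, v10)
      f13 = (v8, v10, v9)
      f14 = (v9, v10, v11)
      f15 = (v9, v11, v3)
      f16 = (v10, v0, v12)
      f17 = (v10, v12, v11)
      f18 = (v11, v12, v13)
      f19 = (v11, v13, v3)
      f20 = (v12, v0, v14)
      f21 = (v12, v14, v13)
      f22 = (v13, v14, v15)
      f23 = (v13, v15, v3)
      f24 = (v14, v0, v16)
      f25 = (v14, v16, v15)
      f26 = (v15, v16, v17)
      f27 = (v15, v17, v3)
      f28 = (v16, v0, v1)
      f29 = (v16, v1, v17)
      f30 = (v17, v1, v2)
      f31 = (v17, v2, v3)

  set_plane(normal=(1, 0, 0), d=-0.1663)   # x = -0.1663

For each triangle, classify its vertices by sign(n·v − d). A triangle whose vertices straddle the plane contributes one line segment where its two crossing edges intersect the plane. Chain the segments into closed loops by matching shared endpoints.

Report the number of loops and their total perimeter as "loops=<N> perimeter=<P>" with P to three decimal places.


loops=1 perimeter=7.278

Straddling triangles (12 of 32):
  (v6,v0,v8) [++-] → (-0.1663, 0.1663, -1.14421)–(-0.1663, 1.03961, -0.64)  len=1.0084
  (v6,v8,v7) [+-+] → (-0.1663, 1.03961, -0.64)–(-0.1663, 1.03961, 0.368421)  len=1.0084
  (v7,v8,v9) [+--] → (-0.1663, 1.03961, 0.368421)–(-0.1663, 1.03961, 0.64)  len=0.2716
  (v7,v9,v3) [+-+] → (-0.1663, 1.03961, 0.64)–(-0.1663, 0.1663, 1.14421)  len=1.0084
  (v8,v0,v10) [-+-] → (-0.1663, 0.1663, -1.14421)–(-0.1663, 0, -1.18399)  len=0.1710
  (v9,v11,v3) [--+] → (-0.1663, 0, 1.18399)–(-0.1663, 0.1663, 1.14421)  len=0.1710
  (v10,v0,v12) [-+-] → (-0.1663, 0, -1.18399)–(-0.1663, -0.1663, -1.14421)  len=0.1710
  (v11,v13,v3) [--+] → (-0.1663, -0.1663, 1.14421)–(-0.1663, 0, 1.18399)  len=0.1710
  (v12,v0,v14) [-++] → (-0.1663, -0.1663, -1.14421)–(-0.1663, -1.03961, -0.64)  len=1.0084
  (v12,v14,v13) [-+-] → (-0.1663, -1.03961, -0.64)–(-0.1663, -1.03961, -0.368421)  len=0.2716
  (v13,v14,v15) [-++] → (-0.1663, -1.03961, -0.368421)–(-0.1663, -1.03961, 0.64)  len=1.0084
  (v13,v15,v3) [-++] → (-0.1663, -1.03961, 0.64)–(-0.1663, -0.1663, 1.14421)  len=1.0084

Chained into 1 loop(s):
  loop 1: 12 segments, perimeter = 7.2776
Total perimeter = 7.278


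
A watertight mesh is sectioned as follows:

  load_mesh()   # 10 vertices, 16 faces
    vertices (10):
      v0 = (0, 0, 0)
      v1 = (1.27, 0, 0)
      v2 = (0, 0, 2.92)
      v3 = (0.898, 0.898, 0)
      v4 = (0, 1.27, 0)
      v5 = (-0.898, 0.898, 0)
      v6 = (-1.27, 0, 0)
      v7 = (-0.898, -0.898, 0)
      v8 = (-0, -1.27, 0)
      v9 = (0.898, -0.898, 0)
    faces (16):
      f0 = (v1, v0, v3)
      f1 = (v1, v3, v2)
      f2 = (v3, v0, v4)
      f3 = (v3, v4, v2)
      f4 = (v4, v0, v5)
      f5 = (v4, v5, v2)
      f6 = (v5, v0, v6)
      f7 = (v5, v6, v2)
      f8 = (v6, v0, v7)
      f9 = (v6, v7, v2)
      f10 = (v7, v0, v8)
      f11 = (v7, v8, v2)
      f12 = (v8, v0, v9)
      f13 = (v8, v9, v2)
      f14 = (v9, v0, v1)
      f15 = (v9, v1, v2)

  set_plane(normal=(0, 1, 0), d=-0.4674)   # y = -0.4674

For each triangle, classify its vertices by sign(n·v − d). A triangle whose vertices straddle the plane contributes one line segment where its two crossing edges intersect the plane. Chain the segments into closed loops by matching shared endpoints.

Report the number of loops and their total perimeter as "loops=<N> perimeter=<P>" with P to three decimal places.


loops=1 perimeter=6.497

Straddling triangles (8 of 16):
  (v6,v0,v7) [++-] → (-0.4674, -0.4674, 0)–(-1.07638, -0.4674, 0)  len=0.6090
  (v6,v7,v2) [+-+] → (-1.07638, -0.4674, 0)–(-0.4674, -0.4674, 1.40017)  len=1.5269
  (v7,v0,v8) [-+-] → (-0.4674, -0.4674, 0)–(0, -0.4674, 0)  len=0.4674
  (v7,v8,v2) [--+] → (0, -0.4674, 1.84535)–(-0.4674, -0.4674, 1.40017)  len=0.6455
  (v8,v0,v9) [-+-] → (0, -0.4674, 0)–(0.4674, -0.4674, 0)  len=0.4674
  (v8,v9,v2) [--+] → (0.4674, -0.4674, 1.40017)–(0, -0.4674, 1.84535)  len=0.6455
  (v9,v0,v1) [-++] → (0.4674, -0.4674, 0)–(1.07638, -0.4674, 0)  len=0.6090
  (v9,v1,v2) [-++] → (1.07638, -0.4674, 0)–(0.4674, -0.4674, 1.40017)  len=1.5269

Chained into 1 loop(s):
  loop 1: 8 segments, perimeter = 6.4975
Total perimeter = 6.497
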